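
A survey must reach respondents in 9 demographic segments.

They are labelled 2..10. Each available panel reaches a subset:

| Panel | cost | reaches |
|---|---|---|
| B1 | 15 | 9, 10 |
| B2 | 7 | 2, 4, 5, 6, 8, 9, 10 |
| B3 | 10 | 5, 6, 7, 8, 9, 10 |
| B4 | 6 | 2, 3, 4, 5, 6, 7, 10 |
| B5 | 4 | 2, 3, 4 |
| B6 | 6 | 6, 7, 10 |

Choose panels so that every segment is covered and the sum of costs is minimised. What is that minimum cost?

13

B2, B4 together cover every segment (B2 ∪ B4 = {2, 3, 4, 5, 6, 7, 8, 9, 10}); total cost 7 + 6 = 13.
No covering selection has total cost below 13.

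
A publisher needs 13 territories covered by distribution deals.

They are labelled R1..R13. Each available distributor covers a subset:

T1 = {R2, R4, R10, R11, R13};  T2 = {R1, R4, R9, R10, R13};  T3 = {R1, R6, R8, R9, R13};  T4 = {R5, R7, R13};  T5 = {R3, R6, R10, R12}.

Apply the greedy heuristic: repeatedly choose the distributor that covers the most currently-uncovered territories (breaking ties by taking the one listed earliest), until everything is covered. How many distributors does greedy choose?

4

Greedy: pick T1 (covers 5 new) → pick T3 (covers 4 new) → pick T4 (covers 2 new) → pick T5 (covers 2 new). Total picks: 4.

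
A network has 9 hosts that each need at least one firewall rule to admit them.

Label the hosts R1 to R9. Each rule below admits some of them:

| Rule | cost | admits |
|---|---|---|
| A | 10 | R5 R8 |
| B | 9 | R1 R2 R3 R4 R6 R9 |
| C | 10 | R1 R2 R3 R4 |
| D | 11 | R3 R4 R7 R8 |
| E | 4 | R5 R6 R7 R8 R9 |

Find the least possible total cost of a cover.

B, E together cover every host (B ∪ E = {R1, R2, R3, R4, R5, R6, R7, R8, R9}); total cost 9 + 4 = 13.
No covering selection has total cost below 13.

13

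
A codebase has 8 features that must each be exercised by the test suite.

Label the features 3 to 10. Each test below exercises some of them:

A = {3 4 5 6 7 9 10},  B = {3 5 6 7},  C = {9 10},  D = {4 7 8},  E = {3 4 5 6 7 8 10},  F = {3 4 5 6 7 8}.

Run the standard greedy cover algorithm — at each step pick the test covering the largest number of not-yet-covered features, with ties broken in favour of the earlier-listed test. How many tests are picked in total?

Greedy: pick A (covers 7 new) → pick D (covers 1 new). Total picks: 2.

2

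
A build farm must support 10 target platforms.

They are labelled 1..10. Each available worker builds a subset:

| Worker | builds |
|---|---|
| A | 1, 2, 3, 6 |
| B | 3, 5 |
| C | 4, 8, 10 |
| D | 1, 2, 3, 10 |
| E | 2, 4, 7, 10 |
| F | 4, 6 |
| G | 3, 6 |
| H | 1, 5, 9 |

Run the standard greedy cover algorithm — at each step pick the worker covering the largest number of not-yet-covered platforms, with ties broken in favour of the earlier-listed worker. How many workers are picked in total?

Greedy: pick A (covers 4 new) → pick C (covers 3 new) → pick H (covers 2 new) → pick E (covers 1 new). Total picks: 4.

4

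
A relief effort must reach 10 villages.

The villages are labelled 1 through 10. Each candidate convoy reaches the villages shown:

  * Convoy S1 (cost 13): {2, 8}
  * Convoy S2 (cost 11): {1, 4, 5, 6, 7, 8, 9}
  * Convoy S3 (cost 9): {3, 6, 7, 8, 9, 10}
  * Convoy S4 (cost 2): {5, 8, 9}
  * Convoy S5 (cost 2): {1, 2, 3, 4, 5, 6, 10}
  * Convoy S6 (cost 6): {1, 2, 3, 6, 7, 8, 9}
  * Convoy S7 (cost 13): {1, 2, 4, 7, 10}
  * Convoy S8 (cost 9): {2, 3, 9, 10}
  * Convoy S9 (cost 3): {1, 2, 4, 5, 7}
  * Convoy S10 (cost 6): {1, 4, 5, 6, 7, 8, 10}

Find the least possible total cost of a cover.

S4, S5, S9 together cover every village (S4 ∪ S5 ∪ S9 = {1, 2, 3, 4, 5, 6, 7, 8, 9, 10}); total cost 2 + 2 + 3 = 7.
No covering selection has total cost below 7.

7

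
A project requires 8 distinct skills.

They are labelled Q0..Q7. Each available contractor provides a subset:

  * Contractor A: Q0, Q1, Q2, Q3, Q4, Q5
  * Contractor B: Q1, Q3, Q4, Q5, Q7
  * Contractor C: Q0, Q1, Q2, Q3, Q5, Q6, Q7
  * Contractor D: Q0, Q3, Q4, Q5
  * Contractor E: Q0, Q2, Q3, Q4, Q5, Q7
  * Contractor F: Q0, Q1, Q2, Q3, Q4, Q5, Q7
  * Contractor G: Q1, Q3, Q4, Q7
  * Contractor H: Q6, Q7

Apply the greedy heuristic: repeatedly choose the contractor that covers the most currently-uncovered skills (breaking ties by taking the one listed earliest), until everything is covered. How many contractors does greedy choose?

Greedy: pick C (covers 7 new) → pick A (covers 1 new). Total picks: 2.

2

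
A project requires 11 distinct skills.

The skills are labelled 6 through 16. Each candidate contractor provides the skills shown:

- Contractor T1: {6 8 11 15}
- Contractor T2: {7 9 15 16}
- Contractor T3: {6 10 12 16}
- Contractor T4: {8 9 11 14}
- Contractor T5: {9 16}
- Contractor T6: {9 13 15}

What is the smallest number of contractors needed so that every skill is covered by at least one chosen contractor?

4

T2 and T3 and T4 and T6 together: T2 ∪ T3 ∪ T4 ∪ T6 = {6, 7, 8, 9, 10, 11, 12, 13, 14, 15, 16} — every skill is covered.
Only T2 contains 7, so T2 is forced; the remaining 7 skills need at least 3 more contractors (each remaining contractor adds at most 3) — so at least 4 contractors are needed, and 4 is optimal.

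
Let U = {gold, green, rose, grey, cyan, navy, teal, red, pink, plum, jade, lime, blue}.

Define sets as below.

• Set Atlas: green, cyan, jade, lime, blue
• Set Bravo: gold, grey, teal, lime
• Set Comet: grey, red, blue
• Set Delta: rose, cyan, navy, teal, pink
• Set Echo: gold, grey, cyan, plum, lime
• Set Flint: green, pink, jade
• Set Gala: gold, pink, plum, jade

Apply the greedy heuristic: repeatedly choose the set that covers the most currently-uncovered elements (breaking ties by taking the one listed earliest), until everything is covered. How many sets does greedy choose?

4

Greedy: pick Atlas (covers 5 new) → pick Delta (covers 4 new) → pick Echo (covers 3 new) → pick Comet (covers 1 new). Total picks: 4.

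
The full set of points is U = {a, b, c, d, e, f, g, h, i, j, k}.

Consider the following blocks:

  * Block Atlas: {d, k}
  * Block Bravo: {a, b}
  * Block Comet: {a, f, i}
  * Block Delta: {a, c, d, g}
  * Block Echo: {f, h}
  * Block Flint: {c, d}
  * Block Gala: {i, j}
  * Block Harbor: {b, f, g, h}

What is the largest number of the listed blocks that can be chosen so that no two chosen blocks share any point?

4

Bravo, Echo, Flint, Gala are pairwise disjoint (Bravo={a,b}; Echo={f,h}; Flint={c,d}; Gala={i,j}).
Every remaining block overlaps one of these, and no 5 of the listed blocks are pairwise disjoint, so 4 is the maximum.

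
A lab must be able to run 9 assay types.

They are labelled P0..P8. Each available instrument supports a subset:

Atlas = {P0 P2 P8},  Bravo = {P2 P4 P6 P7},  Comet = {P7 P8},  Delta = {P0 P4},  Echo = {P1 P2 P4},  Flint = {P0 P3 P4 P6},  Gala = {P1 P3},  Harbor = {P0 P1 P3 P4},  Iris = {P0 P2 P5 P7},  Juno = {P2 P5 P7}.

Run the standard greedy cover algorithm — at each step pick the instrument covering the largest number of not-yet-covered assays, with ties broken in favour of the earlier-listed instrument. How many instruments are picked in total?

Greedy: pick Bravo (covers 4 new) → pick Harbor (covers 3 new) → pick Atlas (covers 1 new) → pick Iris (covers 1 new). Total picks: 4.

4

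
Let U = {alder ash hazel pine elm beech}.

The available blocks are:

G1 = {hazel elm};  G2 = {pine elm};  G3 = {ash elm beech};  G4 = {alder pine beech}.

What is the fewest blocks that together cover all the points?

3

Take {G1, G3, G4}. Their union is {alder, ash, hazel, pine, elm, beech}, which is all 6 points.
Only G4 contains alder, so G4 is forced; the remaining 3 points need at least 2 more blocks (each remaining block adds at most 2) — so at least 3 blocks are needed, and 3 is optimal.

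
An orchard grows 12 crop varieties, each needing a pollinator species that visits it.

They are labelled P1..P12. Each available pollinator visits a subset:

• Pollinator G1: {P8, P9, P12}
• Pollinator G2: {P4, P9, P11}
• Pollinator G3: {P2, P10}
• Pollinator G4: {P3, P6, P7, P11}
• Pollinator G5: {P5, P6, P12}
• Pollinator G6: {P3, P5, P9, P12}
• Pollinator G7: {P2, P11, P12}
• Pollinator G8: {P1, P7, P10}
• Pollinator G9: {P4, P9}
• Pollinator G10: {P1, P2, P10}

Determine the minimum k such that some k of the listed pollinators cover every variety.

Take {G1, G4, G6, G9, G10}. Their union is {P1, P2, P3, P4, P5, P6, P7, P8, P9, P10, P11, P12}, which is all 12 varieties.
No 4 of the 10 pollinators cover everything (all 210 combinations miss at least one variety), so 5 is optimal.

5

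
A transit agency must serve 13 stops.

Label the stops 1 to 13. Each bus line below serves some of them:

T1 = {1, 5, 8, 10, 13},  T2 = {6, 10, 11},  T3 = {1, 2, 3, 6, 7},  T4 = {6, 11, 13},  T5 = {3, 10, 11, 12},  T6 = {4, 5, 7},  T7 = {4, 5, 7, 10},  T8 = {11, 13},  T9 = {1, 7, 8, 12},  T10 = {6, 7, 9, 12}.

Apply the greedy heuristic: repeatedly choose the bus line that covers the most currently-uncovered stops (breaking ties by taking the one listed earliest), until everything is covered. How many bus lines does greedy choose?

Greedy: pick T1 (covers 5 new) → pick T3 (covers 4 new) → pick T5 (covers 2 new) → pick T6 (covers 1 new) → pick T10 (covers 1 new). Total picks: 5.

5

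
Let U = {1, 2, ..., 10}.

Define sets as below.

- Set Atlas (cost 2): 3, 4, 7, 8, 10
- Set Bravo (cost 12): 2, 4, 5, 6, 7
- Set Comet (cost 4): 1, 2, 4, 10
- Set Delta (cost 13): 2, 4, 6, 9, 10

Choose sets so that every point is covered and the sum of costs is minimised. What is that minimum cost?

31

Atlas, Bravo, Comet, Delta together cover every point (Atlas ∪ Bravo ∪ Comet ∪ Delta = {1, 2, 3, 4, 5, 6, 7, 8, 9, 10}); total cost 2 + 12 + 4 + 13 = 31.
No covering selection has total cost below 31.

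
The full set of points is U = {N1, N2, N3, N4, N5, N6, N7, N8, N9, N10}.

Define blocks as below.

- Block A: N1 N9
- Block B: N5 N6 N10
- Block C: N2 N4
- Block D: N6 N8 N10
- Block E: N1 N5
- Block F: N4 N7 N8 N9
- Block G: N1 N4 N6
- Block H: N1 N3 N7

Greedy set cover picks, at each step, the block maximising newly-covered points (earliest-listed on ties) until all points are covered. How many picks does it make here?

4

Greedy: pick F (covers 4 new) → pick B (covers 3 new) → pick H (covers 2 new) → pick C (covers 1 new). Total picks: 4.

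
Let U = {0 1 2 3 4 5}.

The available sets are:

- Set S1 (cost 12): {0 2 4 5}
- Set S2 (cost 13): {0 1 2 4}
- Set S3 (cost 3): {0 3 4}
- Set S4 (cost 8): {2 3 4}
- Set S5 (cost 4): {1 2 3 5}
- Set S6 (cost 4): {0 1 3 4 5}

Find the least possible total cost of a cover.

7

S3, S5 together cover every element (S3 ∪ S5 = {0, 1, 2, 3, 4, 5}); total cost 3 + 4 = 7.
The greedy pick S6, S5 costs 8; no covering selection beats 7.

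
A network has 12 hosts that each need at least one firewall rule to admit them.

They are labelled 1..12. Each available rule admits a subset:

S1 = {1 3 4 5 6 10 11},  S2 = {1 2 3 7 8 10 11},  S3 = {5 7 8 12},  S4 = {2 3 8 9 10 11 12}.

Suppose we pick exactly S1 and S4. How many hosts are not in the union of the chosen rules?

1

Union of S1, S4 = {1, 2, 3, 4, 5, 6, 8, 9, 10, 11, 12}.
Not covered: 7 — 1 host.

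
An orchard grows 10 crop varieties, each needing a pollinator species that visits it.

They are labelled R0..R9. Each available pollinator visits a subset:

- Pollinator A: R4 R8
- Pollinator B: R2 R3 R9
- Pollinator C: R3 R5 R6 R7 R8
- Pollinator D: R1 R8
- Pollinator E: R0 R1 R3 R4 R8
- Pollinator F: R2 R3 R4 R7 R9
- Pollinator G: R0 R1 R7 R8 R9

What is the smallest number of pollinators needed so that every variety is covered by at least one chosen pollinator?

3

C and F and G together: C ∪ F ∪ G = {R0, R1, R2, R3, R4, R5, R6, R7, R8, R9} — every variety is covered.
Only C contains R5, so C is forced; the remaining 5 varieties need at least 2 more pollinators (each remaining pollinator adds at most 3) — so at least 3 pollinators are needed, and 3 is optimal.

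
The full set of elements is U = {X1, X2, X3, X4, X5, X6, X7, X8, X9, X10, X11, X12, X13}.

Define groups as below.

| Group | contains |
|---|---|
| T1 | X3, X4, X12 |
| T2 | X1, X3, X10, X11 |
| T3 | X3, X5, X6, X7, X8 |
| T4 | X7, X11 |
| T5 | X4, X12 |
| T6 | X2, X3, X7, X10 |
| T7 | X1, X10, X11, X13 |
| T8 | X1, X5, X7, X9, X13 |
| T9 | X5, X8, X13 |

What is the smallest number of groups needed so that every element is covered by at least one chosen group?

T3 and T4 and T5 and T6 and T8 together: T3 ∪ T4 ∪ T5 ∪ T6 ∪ T8 = {X1, X2, X3, X4, X5, X6, X7, X8, X9, X10, X11, X12, X13} — every element is covered.
No 4 of the 9 groups cover everything (all 126 combinations miss at least one element), so 5 is optimal.

5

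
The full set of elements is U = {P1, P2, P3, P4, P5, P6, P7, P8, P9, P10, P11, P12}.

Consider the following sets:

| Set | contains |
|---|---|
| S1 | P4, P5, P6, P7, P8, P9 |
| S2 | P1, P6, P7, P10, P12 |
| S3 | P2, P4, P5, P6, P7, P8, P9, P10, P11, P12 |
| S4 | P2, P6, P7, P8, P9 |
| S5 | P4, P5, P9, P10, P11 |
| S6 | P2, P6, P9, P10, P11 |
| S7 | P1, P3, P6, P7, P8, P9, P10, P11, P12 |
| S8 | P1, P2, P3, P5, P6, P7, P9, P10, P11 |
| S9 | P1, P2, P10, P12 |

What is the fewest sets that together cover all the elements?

S3 and S8 together: S3 ∪ S8 = {P1, P2, P3, P4, P5, P6, P7, P8, P9, P10, P11, P12} — every element is covered.
No single set has all 12 elements (the largest, S3, has 10), so 2 is optimal.

2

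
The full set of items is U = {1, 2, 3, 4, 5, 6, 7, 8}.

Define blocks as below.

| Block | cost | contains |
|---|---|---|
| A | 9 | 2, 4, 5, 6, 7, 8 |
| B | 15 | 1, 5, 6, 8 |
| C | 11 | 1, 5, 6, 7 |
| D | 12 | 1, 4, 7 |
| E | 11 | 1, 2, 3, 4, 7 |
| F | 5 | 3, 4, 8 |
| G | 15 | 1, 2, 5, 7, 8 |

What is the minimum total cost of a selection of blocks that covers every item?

20

A, E together cover every item (A ∪ E = {1, 2, 3, 4, 5, 6, 7, 8}); total cost 9 + 11 = 20.
The greedy pick A, F, C costs 25; no covering selection beats 20.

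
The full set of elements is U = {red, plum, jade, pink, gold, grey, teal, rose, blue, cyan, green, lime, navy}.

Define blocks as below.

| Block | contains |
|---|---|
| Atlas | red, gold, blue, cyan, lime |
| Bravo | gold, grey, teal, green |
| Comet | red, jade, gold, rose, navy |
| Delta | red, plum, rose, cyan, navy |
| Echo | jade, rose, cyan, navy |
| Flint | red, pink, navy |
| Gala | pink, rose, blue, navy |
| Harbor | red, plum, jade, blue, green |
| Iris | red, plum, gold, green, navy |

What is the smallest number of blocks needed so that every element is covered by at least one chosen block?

4

Take {Atlas, Bravo, Gala, Harbor}. Their union is {red, plum, jade, pink, gold, grey, teal, rose, blue, cyan, green, lime, navy}, which is all 13 elements.
Only Atlas contains lime, so Atlas is forced; the remaining 8 elements need at least 3 more blocks (each remaining block adds at most 3) — so at least 4 blocks are needed, and 4 is optimal.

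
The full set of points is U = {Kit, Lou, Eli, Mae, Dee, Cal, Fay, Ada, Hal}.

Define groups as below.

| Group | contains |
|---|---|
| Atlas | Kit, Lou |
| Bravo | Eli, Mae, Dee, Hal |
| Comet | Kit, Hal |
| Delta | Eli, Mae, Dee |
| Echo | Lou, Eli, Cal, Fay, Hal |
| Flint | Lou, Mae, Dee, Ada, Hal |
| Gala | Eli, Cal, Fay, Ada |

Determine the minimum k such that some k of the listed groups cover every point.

3

Comet, Echo, and Flint cover everything between them: the union {Kit, Lou, Eli, Mae, Dee, Cal, Fay, Ada, Hal} is all of U.
No 2 of the 7 groups cover everything (all 21 combinations miss at least one point), so 3 is optimal.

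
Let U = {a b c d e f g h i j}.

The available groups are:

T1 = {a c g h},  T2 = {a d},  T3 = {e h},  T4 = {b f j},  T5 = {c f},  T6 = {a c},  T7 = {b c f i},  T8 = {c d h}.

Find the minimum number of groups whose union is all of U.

Take {T1, T3, T4, T7, T8}. Their union is {a, b, c, d, e, f, g, h, i, j}, which is all 10 elements.
No 4 of the 8 groups cover everything (all 70 combinations miss at least one element), so 5 is optimal.

5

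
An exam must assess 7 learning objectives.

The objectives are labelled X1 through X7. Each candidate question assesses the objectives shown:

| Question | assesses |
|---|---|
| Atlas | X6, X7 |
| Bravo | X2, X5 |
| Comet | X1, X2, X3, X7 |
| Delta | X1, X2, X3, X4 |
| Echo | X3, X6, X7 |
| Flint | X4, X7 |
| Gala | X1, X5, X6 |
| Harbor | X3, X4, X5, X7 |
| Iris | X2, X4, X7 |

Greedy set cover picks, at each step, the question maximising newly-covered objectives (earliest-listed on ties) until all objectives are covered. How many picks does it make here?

Greedy: pick Comet (covers 4 new) → pick Gala (covers 2 new) → pick Delta (covers 1 new). Total picks: 3.

3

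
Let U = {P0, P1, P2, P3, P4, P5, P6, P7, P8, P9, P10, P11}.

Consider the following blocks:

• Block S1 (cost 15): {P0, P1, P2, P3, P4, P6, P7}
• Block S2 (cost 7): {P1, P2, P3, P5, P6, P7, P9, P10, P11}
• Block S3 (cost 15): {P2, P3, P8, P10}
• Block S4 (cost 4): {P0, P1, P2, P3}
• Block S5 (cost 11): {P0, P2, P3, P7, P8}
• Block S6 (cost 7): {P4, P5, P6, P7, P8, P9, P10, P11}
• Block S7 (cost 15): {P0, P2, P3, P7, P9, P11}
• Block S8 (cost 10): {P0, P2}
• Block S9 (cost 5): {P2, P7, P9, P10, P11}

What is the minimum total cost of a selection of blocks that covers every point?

S4, S6 together cover every point (S4 ∪ S6 = {P0, P1, P2, P3, P4, P5, P6, P7, P8, P9, P10, P11}); total cost 4 + 7 = 11.
The greedy pick S2, S6, S4 costs 18; no covering selection beats 11.

11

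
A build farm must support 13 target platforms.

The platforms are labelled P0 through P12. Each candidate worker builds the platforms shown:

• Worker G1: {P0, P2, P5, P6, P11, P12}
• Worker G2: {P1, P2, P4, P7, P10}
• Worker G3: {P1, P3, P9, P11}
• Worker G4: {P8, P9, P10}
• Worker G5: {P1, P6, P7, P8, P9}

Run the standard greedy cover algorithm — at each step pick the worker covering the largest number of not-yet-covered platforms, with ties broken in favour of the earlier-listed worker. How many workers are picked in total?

4

Greedy: pick G1 (covers 6 new) → pick G2 (covers 4 new) → pick G3 (covers 2 new) → pick G4 (covers 1 new). Total picks: 4.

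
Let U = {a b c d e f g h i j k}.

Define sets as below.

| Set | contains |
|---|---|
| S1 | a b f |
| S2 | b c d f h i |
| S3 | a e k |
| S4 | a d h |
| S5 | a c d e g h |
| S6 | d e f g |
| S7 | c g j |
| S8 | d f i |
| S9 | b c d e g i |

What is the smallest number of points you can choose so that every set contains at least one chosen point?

T = {a, c, f} meets every set (each contains at least one member of T), and |T| = 3.
The sets S3, S7, S8 are pairwise disjoint, so any hitting set needs a separate point for each — at least 3. Hence 3 is optimal.

3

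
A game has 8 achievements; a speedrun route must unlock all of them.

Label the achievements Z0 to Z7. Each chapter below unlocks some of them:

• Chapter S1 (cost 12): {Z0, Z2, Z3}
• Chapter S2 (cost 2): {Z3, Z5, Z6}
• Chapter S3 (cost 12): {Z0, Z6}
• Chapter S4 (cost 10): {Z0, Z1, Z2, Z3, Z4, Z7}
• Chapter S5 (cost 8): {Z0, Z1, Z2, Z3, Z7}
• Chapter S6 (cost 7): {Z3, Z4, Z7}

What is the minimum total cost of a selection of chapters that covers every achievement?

S2, S4 together cover every achievement (S2 ∪ S4 = {Z0, Z1, Z2, Z3, Z4, Z5, Z6, Z7}); total cost 2 + 10 = 12.
No covering selection has total cost below 12.

12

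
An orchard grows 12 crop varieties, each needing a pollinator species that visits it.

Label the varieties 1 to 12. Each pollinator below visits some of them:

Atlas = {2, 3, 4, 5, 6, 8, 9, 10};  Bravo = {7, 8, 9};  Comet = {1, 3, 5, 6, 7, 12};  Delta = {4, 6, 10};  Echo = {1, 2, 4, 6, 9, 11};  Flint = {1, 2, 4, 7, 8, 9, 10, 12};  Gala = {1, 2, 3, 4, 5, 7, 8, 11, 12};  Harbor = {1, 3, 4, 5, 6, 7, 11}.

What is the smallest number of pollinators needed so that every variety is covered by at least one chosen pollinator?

2

Take {Atlas, Gala}. Their union is {1, 2, 3, 4, 5, 6, 7, 8, 9, 10, 11, 12}, which is all 12 varieties.
No single pollinator has all 12 varieties (the largest, Gala, has 9), so 2 is optimal.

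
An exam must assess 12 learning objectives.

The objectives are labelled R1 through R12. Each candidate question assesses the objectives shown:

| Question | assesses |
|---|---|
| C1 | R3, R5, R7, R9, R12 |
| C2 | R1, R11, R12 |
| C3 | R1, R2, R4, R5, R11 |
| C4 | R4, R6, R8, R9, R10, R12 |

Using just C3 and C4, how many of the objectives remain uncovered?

Union of C3, C4 = {R1, R2, R4, R5, R6, R8, R9, R10, R11, R12}.
Not covered: R3, R7 — 2 objectives.

2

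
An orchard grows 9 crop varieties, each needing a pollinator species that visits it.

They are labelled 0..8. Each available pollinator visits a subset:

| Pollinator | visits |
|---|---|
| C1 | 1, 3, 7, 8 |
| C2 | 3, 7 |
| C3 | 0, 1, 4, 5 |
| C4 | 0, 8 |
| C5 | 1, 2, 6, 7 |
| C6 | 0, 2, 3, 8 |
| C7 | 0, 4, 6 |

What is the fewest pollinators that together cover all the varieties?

Take {C3, C5, C6}. Their union is {0, 1, 2, 3, 4, 5, 6, 7, 8}, which is all 9 varieties.
Each pollinator has at most 4 varieties, and 2·4 = 8 < 9 — so at least 3 pollinators are needed, and 3 is optimal.

3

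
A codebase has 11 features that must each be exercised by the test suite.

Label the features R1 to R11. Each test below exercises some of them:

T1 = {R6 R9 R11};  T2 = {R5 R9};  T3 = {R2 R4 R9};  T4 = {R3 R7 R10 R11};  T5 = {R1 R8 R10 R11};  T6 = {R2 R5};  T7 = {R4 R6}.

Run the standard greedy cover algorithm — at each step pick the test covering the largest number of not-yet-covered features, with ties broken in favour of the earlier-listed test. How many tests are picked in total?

Greedy: pick T4 (covers 4 new) → pick T3 (covers 3 new) → pick T5 (covers 2 new) → pick T1 (covers 1 new) → pick T2 (covers 1 new). Total picks: 5.

5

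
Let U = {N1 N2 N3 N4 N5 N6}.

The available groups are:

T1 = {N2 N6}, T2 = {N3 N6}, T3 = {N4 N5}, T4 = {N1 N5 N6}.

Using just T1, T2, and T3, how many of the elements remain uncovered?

1

Union of T1, T2, T3 = {N2, N3, N4, N5, N6}.
Not covered: N1 — 1 element.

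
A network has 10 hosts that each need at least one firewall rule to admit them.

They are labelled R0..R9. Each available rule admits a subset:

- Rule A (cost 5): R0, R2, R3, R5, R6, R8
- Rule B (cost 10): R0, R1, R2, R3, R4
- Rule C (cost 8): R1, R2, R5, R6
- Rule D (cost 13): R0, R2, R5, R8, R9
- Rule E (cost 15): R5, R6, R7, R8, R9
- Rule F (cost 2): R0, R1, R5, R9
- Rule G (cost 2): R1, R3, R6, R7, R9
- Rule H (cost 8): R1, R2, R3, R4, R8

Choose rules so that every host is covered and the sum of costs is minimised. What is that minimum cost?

12

F, G, H together cover every host (F ∪ G ∪ H = {R0, R1, R2, R3, R4, R5, R6, R7, R8, R9}); total cost 2 + 2 + 8 = 12.
The greedy pick G, F, A, H costs 17; no covering selection beats 12.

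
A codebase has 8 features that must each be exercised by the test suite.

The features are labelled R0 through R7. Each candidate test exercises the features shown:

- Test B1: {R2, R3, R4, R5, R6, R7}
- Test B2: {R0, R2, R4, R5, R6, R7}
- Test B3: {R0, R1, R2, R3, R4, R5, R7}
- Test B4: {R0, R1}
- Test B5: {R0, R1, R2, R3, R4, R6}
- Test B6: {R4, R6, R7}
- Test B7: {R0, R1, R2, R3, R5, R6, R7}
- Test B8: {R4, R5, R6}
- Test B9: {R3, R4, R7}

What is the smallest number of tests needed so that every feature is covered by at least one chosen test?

Take {B3, B6}. Their union is {R0, R1, R2, R3, R4, R5, R6, R7}, which is all 8 features.
No single test has all 8 features (the largest, B3, has 7), so 2 is optimal.

2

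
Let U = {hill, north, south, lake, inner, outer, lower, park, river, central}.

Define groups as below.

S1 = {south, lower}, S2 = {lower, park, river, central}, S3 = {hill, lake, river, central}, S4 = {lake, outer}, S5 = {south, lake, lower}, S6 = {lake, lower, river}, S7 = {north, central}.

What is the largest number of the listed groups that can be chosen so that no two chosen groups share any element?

3

S1, S4, S7 are pairwise disjoint (S1={south,lower}; S4={lake,outer}; S7={north,central}).
Every remaining group overlaps one of these, and no 4 of the listed groups are pairwise disjoint, so 3 is the maximum.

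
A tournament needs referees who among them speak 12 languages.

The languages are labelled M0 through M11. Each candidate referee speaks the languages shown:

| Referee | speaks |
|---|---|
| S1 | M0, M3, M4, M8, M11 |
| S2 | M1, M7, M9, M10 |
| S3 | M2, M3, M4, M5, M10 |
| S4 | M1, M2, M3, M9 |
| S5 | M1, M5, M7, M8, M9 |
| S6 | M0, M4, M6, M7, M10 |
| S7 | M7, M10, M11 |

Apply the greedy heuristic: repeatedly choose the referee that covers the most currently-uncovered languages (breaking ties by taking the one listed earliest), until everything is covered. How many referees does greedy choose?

4

Greedy: pick S1 (covers 5 new) → pick S2 (covers 4 new) → pick S3 (covers 2 new) → pick S6 (covers 1 new). Total picks: 4.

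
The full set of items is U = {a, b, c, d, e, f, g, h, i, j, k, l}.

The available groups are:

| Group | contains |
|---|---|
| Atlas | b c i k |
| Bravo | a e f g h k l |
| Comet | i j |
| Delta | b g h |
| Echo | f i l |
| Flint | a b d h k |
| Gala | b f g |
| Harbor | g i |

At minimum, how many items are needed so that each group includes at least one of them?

3

T = {b, f, i} meets every group (each contains at least one member of T), and |T| = 3.
No choice of 2 items meets every group, so 3 is the minimum.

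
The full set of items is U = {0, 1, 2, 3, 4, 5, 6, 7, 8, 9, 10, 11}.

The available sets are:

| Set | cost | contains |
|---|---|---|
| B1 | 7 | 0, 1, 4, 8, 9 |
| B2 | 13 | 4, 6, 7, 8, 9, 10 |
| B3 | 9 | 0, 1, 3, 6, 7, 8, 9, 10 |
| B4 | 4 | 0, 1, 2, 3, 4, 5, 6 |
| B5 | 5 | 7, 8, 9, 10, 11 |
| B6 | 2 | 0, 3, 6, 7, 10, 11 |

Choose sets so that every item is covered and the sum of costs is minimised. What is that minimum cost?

9

B4, B5 together cover every item (B4 ∪ B5 = {0, 1, 2, 3, 4, 5, 6, 7, 8, 9, 10, 11}); total cost 4 + 5 = 9.
The greedy pick B6, B4, B5 costs 11; no covering selection beats 9.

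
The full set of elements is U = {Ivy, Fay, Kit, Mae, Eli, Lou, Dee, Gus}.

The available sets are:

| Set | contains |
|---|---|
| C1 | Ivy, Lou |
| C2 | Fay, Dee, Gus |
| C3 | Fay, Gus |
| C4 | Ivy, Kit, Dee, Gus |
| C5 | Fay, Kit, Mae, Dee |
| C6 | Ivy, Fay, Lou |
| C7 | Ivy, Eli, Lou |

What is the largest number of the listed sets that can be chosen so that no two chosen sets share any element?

2

C1, C5 are pairwise disjoint (C1={Ivy,Lou}; C5={Fay,Kit,Mae,Dee}).
Every remaining set overlaps one of these, and no 3 of the listed sets are pairwise disjoint, so 2 is the maximum.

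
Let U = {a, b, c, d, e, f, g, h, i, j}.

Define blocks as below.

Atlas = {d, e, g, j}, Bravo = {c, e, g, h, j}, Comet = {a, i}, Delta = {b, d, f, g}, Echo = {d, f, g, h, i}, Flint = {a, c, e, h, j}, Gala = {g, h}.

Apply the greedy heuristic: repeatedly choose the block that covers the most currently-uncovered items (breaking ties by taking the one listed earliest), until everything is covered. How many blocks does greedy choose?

Greedy: pick Bravo (covers 5 new) → pick Delta (covers 3 new) → pick Comet (covers 2 new). Total picks: 3.

3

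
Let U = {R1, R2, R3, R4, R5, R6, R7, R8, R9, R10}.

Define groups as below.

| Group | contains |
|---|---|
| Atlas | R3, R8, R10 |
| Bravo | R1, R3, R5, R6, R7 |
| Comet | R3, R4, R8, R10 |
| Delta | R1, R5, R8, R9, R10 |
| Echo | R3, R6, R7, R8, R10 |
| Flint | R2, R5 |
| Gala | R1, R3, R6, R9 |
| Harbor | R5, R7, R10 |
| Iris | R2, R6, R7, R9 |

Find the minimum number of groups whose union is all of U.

3

Bravo and Comet and Iris together: Bravo ∪ Comet ∪ Iris = {R1, R2, R3, R4, R5, R6, R7, R8, R9, R10} — every point is covered.
Only Comet contains R4, so Comet is forced; the remaining 6 points need at least 2 more groups (each remaining group adds at most 4) — so at least 3 groups are needed, and 3 is optimal.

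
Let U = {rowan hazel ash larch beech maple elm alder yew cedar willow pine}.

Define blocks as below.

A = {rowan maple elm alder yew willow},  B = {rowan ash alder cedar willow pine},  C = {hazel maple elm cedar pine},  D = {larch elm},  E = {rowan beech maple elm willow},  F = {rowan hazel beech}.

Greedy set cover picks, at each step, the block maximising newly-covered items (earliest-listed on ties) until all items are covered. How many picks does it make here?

4

Greedy: pick A (covers 6 new) → pick B (covers 3 new) → pick F (covers 2 new) → pick D (covers 1 new). Total picks: 4.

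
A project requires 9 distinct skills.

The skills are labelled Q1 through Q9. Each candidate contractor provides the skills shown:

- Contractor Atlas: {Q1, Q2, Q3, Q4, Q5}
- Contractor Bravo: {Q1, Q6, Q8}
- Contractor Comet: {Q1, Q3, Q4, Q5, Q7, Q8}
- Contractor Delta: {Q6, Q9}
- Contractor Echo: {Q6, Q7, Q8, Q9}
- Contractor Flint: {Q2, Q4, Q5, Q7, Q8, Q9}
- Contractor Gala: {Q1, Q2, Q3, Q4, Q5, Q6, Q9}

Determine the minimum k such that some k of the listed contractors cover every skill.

Echo and Gala together: Echo ∪ Gala = {Q1, Q2, Q3, Q4, Q5, Q6, Q7, Q8, Q9} — every skill is covered.
No single contractor has all 9 skills (the largest, Gala, has 7), so 2 is optimal.

2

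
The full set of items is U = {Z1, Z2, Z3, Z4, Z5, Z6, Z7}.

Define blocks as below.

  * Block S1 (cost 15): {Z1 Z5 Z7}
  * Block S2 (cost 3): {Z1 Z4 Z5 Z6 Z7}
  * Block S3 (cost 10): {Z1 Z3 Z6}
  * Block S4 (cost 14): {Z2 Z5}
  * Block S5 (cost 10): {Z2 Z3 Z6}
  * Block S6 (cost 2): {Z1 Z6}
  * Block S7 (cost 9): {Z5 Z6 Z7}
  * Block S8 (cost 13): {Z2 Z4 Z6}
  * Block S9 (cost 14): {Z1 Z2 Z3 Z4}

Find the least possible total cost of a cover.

13

S2, S5 together cover every item (S2 ∪ S5 = {Z1, Z2, Z3, Z4, Z5, Z6, Z7}); total cost 3 + 10 = 13.
No covering selection has total cost below 13.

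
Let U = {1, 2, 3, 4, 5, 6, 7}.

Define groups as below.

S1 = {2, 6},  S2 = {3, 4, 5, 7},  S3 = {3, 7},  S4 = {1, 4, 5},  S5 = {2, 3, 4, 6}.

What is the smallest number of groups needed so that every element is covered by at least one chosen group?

S1 and S3 and S4 together: S1 ∪ S3 ∪ S4 = {1, 2, 3, 4, 5, 6, 7} — every element is covered.
Only S4 contains 1, so S4 is forced; the remaining 4 elements need at least 2 more groups (each remaining group adds at most 3) — so at least 3 groups are needed, and 3 is optimal.

3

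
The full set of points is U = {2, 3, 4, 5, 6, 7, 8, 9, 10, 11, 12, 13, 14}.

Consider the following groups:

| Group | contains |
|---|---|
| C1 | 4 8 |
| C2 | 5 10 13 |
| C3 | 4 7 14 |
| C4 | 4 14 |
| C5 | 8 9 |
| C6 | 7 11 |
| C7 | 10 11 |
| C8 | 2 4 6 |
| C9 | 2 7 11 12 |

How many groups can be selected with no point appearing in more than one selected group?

4

C2, C5, C6, C8 are pairwise disjoint (C2={5,10,13}; C5={8,9}; C6={7,11}; C8={2,4,6}).
Every remaining group overlaps one of these, and no 5 of the listed groups are pairwise disjoint, so 4 is the maximum.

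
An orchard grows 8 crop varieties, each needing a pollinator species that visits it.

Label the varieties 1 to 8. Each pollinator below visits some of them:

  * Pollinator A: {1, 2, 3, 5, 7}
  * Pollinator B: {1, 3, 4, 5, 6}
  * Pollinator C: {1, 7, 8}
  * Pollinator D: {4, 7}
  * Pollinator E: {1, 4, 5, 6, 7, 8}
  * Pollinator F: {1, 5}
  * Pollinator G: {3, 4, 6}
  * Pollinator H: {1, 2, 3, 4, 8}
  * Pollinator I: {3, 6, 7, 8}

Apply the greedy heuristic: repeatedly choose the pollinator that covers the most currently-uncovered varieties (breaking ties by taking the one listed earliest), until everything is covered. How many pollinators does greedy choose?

Greedy: pick E (covers 6 new) → pick A (covers 2 new). Total picks: 2.

2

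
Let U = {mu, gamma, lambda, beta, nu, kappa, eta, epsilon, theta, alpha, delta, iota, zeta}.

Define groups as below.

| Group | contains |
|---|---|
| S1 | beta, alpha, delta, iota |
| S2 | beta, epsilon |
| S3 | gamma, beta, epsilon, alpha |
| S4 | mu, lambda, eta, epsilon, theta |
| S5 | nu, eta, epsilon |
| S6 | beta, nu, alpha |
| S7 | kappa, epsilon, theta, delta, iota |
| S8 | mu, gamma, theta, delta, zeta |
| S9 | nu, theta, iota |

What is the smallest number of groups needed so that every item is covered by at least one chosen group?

4

S4 and S6 and S7 and S8 together: S4 ∪ S6 ∪ S7 ∪ S8 = {mu, gamma, lambda, beta, nu, kappa, eta, epsilon, theta, alpha, delta, iota, zeta} — every item is covered.
Only S7 contains kappa, so S7 is forced; the remaining 8 items need at least 3 more groups (each remaining group adds at most 3) — so at least 4 groups are needed, and 4 is optimal.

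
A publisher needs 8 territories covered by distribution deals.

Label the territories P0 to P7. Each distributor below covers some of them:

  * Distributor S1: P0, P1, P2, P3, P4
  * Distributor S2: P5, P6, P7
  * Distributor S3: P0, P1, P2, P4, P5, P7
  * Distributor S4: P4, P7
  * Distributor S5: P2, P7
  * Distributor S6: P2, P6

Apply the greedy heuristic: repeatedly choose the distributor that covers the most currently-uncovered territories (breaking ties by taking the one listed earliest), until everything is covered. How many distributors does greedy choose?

3

Greedy: pick S3 (covers 6 new) → pick S1 (covers 1 new) → pick S2 (covers 1 new). Total picks: 3.
(The true minimum cover uses only 2 distributors, so greedy is not optimal here.)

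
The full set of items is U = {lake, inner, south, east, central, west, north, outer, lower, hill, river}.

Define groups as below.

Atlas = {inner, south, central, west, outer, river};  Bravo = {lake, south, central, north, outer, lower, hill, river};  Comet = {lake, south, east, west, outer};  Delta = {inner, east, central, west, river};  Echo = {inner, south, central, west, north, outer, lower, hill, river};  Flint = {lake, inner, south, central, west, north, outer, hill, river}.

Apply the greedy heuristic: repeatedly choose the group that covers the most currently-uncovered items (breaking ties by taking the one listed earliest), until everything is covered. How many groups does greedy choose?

2

Greedy: pick Echo (covers 9 new) → pick Comet (covers 2 new). Total picks: 2.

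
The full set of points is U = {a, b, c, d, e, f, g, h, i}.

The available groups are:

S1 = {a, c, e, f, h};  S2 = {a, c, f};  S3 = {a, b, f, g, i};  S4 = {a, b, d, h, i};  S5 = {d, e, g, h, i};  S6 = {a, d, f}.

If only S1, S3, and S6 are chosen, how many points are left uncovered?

Union of S1, S3, S6 = {a, b, c, d, e, f, g, h, i} — that's every point, so 0 are uncovered.

0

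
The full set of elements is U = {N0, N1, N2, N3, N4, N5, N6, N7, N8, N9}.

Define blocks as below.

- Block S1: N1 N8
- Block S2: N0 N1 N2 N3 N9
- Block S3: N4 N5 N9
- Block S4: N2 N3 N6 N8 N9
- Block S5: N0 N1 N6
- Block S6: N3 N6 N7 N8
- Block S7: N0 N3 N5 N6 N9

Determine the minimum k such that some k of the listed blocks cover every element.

S2 and S3 and S6 together: S2 ∪ S3 ∪ S6 = {N0, N1, N2, N3, N4, N5, N6, N7, N8, N9} — every element is covered.
Only S3 contains N4, so S3 is forced; the remaining 7 elements need at least 2 more blocks (each remaining block adds at most 4) — so at least 3 blocks are needed, and 3 is optimal.

3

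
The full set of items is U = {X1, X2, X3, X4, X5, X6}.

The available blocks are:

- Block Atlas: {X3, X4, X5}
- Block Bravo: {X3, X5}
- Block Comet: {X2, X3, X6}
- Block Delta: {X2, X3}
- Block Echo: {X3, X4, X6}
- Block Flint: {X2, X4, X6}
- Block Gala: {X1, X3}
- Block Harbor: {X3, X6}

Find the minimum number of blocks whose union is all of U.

Bravo, Flint, and Gala cover everything between them: the union {X1, X2, X3, X4, X5, X6} is all of U.
Only Gala contains X1, so Gala is forced; the remaining 4 items need at least 2 more blocks (each remaining block adds at most 3) — so at least 3 blocks are needed, and 3 is optimal.

3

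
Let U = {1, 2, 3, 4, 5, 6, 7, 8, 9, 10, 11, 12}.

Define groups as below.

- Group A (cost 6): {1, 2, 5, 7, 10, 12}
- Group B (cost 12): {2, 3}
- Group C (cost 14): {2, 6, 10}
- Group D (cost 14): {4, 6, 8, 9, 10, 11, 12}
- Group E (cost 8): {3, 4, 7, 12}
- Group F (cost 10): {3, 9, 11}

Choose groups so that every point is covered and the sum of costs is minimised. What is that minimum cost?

28

A, D, E together cover every point (A ∪ D ∪ E = {1, 2, 3, 4, 5, 6, 7, 8, 9, 10, 11, 12}); total cost 6 + 14 + 8 = 28.
No covering selection has total cost below 28.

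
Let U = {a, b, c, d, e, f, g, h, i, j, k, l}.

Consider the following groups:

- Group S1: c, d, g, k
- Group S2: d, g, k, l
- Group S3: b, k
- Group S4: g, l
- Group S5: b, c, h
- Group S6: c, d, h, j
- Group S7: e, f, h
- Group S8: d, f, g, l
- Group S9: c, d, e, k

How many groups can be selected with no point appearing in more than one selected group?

3

S3, S4, S7 are pairwise disjoint (S3={b,k}; S4={g,l}; S7={e,f,h}).
Every remaining group overlaps one of these, and no 4 of the listed groups are pairwise disjoint, so 3 is the maximum.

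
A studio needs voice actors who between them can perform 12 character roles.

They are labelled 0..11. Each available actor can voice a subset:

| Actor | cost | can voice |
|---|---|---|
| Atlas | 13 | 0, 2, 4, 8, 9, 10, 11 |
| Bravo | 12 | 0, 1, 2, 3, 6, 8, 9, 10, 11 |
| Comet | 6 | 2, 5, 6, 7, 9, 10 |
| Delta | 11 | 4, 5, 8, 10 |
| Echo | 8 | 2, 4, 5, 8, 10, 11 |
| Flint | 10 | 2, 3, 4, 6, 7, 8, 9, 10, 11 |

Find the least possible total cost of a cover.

26

Bravo, Comet, Echo together cover every role (Bravo ∪ Comet ∪ Echo = {0, 1, 2, 3, 4, 5, 6, 7, 8, 9, 10, 11}); total cost 12 + 6 + 8 = 26.
No covering selection has total cost below 26.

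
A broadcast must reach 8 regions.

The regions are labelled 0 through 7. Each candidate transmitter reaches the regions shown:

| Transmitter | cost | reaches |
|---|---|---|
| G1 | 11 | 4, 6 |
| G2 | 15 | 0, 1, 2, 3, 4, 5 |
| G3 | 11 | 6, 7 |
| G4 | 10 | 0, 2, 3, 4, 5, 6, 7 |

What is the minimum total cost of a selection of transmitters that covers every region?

25

G2, G4 together cover every region (G2 ∪ G4 = {0, 1, 2, 3, 4, 5, 6, 7}); total cost 15 + 10 = 25.
No covering selection has total cost below 25.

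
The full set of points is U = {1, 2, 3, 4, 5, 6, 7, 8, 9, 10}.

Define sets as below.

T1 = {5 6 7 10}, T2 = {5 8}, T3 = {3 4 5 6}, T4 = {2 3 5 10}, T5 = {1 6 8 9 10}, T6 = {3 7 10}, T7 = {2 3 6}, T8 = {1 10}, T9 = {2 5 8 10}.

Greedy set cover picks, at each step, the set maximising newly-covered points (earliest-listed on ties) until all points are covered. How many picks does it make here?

Greedy: pick T5 (covers 5 new) → pick T3 (covers 3 new) → pick T1 (covers 1 new) → pick T4 (covers 1 new). Total picks: 4.

4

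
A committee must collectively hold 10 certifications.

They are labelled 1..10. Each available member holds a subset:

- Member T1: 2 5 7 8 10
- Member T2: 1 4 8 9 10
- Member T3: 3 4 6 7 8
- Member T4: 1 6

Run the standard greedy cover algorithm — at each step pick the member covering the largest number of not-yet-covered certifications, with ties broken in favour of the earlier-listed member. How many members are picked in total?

3

Greedy: pick T1 (covers 5 new) → pick T2 (covers 3 new) → pick T3 (covers 2 new). Total picks: 3.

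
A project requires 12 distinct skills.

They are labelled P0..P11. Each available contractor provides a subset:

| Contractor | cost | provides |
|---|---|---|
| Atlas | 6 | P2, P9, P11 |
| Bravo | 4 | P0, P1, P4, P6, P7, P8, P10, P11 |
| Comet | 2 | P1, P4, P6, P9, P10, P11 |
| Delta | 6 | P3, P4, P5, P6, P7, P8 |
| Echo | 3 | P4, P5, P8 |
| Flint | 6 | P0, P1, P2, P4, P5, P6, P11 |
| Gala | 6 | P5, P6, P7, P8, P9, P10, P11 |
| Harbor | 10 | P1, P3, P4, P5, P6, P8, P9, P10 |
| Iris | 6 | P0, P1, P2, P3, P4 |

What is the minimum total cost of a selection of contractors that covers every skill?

12

Gala, Iris together cover every skill (Gala ∪ Iris = {P0, P1, P2, P3, P4, P5, P6, P7, P8, P9, P10, P11}); total cost 6 + 6 = 12.
The greedy pick Comet, Bravo, Delta, Atlas costs 18; no covering selection beats 12.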